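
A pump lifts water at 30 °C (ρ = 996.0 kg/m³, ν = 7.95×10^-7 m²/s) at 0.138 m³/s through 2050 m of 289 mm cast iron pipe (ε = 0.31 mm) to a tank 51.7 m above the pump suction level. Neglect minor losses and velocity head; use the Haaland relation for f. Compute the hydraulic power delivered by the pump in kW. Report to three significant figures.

V = 4Q/(πD²) = 2.104 m/s; Re = 7.65×10^5; ε/D = 0.00107; f = 0.02034
h_f = f(L/D)V²/2g = 32.55 m
Total head H = z + h_f = 51.7 + 32.55 = 84.25 m
P_hyd = ρgQH = 996.0·9.81·0.138·84.25 = 113.6 kW

P_hyd ≈ 114 kW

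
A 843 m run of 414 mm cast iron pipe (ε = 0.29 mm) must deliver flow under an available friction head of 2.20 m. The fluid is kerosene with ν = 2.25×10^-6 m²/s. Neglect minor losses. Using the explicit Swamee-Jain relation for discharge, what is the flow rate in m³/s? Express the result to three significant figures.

Q ≈ 0.139 m³/s

Swamee-Jain (Type II): Q = -0.965·√(gD⁵h_f/L)·ln[ε/(3.7D) + √(3.17ν²L/(gD³h_f))]
√(gD⁵h_f/L) = √(9.81·0.414⁵·2.20/843) = 0.01765
ε/(3.7D) = 1.89×10^-4; √(3.17ν²L/(gD³h_f)) = 9.40×10^-5
Q = -0.965·0.01765·ln(2.833×10^-4) = 0.1391 m³/s
Check: V = 1.03 m/s, Re = 1.90×10^5, f = 0.02000, h_f = 2.22 m ≈ 2.20 m ✓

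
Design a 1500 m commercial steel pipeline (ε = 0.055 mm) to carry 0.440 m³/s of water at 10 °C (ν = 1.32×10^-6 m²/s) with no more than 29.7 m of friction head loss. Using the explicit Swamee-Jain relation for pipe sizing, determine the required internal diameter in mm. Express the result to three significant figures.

Swamee-Jain (Type III): D = 0.66·[ε^1.25·(LQ²/(gh_f))^4.75 + ν·Q^9.4·(L/(gh_f))^5.2]^0.04
LQ²/(gh_f) = 0.9967; L/(gh_f) = 5.148
Term 1 = ε^1.25·(…)^4.75 = 4.66×10^-6; Term 2 = ν·Q^9.4·(…)^5.2 = 2.95×10^-6
D = 0.66·(4.66×10^-6 + 2.95×10^-6)^0.04 = 0.4119 m = 412 mm
Check: V = 3.30 m/s, Re = 1.03×10^6, f = 0.01395, h_f = 28.2 m ≈ 29.7 m ✓

D ≈ 412 mm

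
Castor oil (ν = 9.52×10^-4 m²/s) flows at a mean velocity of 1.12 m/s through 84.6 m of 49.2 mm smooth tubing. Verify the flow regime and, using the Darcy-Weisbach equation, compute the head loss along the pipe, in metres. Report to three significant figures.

h_f ≈ 122 m

Re = VD/ν = 1.12·0.04920/9.52×10^-4 = 57.9 → laminar (Re < 2300)
f = 64/Re = 1.106
h_f = f(L/D)V²/(2g) = 1.106·(84.6/0.04920)·1.12²/(2·9.81) = 121.6 m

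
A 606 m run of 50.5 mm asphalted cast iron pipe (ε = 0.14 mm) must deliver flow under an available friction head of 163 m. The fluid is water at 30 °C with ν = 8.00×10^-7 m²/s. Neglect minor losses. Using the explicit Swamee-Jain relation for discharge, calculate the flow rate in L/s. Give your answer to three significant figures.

Q ≈ 6.38 L/s

Swamee-Jain (Type II): Q = -0.965·√(gD⁵h_f/L)·ln[ε/(3.7D) + √(3.17ν²L/(gD³h_f))]
√(gD⁵h_f/L) = √(9.81·0.0505⁵·163/606) = 9.309×10^-4
ε/(3.7D) = 7.49×10^-4; √(3.17ν²L/(gD³h_f)) = 7.73×10^-5
Q = -0.965·9.309×10^-4·ln(8.265×10^-4) = 0.006377 m³/s
Check: V = 3.18 m/s, Re = 2.01×10^5, f = 0.02648, h_f = 164 m ≈ 163 m ✓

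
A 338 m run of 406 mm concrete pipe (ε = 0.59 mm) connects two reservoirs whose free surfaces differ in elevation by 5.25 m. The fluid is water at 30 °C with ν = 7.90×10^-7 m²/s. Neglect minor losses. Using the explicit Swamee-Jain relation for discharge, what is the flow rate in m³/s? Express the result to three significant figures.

Swamee-Jain (Type II): Q = -0.965·√(gD⁵h_f/L)·ln[ε/(3.7D) + √(3.17ν²L/(gD³h_f))]
√(gD⁵h_f/L) = √(9.81·0.406⁵·5.25/338) = 0.04100
ε/(3.7D) = 3.93×10^-4; √(3.17ν²L/(gD³h_f)) = 1.39×10^-5
Q = -0.965·0.04100·ln(4.067×10^-4) = 0.3089 m³/s
Check: V = 2.39 m/s, Re = 1.23×10^6, f = 0.02181, h_f = 5.27 m ≈ 5.25 m ✓

Q ≈ 0.309 m³/s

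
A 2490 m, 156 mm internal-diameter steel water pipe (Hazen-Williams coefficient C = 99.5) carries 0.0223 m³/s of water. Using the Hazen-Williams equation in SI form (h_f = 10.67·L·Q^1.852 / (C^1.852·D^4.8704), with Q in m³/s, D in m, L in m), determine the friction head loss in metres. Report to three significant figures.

h_f = 10.67·2490·0.0223^1.852 / (99.5^1.852·0.156^4.8704) = 39.38 m

h_f ≈ 39.4 m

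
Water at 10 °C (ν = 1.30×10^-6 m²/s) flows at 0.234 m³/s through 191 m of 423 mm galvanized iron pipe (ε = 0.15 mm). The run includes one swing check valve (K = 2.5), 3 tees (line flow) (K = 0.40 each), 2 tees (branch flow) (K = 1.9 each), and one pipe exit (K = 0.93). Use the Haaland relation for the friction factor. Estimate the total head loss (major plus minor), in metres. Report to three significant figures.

H_L ≈ 2.24 m

V = 4Q/(πD²) = 1.665 m/s; V²/2g = 0.1413 m
Re = 5.42×10^5, ε/D = 3.55×10^-4 → f = 0.01650 (Haaland)
Major: h_f = f(L/D)·V²/2g = 0.01650·451.5·0.1413 = 1.053 m
Minor: ΣK = 8.43; h_m = ΣK·V²/2g = 1.191 m
Total H_L = 1.053 + 1.191 = 2.244 m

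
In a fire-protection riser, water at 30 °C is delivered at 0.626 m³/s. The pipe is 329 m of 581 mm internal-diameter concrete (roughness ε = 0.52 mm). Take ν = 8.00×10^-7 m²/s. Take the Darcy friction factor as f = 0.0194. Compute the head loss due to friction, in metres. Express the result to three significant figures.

V = 4Q/(πD²) = 4·0.626/(π·0.581²) = 2.361 m/s
h_f = f(L/D)V²/(2g) = 0.01940·(329/0.581)·2.361²/(2·9.81) = 3.122 m

h_f ≈ 3.12 m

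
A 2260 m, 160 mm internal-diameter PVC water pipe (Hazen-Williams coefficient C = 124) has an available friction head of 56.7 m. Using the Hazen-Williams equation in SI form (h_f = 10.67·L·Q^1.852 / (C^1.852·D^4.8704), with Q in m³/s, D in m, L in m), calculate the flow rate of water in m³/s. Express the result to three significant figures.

Rearranging: Q = [h_f·C^1.852·D^4.8704 / (10.67·L)]^(1/1.852)
Q = [56.7·124^1.852·0.160^4.8704 / (10.67·2260)]^0.540 = 0.03811 m³/s

Q ≈ 0.0381 m³/s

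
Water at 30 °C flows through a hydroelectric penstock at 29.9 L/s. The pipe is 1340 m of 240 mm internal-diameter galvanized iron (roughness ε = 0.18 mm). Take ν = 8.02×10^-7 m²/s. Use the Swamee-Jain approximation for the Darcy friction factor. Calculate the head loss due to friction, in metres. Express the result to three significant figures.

V = 4Q/(πD²) = 4·0.0299/(π·0.240²) = 0.6609 m/s
Re = VD/ν = 0.6609·0.240/8.02×10^-7 = 1.98×10^5 → turbulent
ε/D = 0.18/240 = 7.50×10^-4
Swamee-Jain: f = 0.02016
h_f = f(L/D)V²/(2g) = 0.02016·(1340/0.240)·0.6609²/(2·9.81) = 2.506 m

h_f ≈ 2.51 m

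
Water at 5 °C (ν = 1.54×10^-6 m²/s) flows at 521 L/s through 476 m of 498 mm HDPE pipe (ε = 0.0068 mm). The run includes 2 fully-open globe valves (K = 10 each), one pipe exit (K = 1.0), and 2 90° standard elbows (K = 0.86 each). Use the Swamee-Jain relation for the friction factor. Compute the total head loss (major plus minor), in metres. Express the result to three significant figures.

V = 4Q/(πD²) = 2.675 m/s; V²/2g = 0.3647 m
Re = 8.65×10^5, ε/D = 1.37×10^-5 → f = 0.01220 (Swamee-Jain)
Major: h_f = f(L/D)·V²/2g = 0.01220·955.8·0.3647 = 4.252 m
Minor: ΣK = 22.7; h_m = ΣK·V²/2g = 8.285 m
Total H_L = 4.252 + 8.285 = 12.54 m

H_L ≈ 12.5 m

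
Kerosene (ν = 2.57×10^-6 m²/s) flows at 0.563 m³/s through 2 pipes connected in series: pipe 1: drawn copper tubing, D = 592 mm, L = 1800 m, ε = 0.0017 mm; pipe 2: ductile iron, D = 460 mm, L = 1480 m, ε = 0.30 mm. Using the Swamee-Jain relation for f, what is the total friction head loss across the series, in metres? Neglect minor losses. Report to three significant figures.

Pipe 1: V = 2.045 m/s, Re = 4.71×10^5, ε/D = 2.87×10^-6, f = 0.01328, h_1 = f(L/D)V²/2g = 8.607 m
Pipe 2: V = 3.388 m/s, Re = 6.06×10^5, ε/D = 6.52×10^-4, f = 0.01853, h_2 = f(L/D)V²/2g = 34.87 m
Series → Q common, losses add: H = Σh = 43.47 m

H ≈ 43.5 m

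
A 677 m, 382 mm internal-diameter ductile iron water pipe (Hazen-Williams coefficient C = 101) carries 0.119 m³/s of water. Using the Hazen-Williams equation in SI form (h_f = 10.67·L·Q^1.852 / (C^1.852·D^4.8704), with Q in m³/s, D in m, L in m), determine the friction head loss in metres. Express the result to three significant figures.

h_f = 10.67·677·0.119^1.852 / (101^1.852·0.382^4.8704) = 2.952 m

h_f ≈ 2.95 m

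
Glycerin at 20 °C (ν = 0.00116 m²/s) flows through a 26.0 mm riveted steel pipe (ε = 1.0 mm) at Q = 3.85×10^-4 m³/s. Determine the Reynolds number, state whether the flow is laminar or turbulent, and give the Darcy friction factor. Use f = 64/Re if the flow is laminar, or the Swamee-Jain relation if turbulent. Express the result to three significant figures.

V = 4Q/(πD²) = 0.7251 m/s
Re = VD/ν = 0.7251·0.0260/0.00116 = 16.3
Re < 2300 → laminar → f = 64/Re = 3.938

Re ≈ 16.3; laminar; f = 64/Re ≈ 3.94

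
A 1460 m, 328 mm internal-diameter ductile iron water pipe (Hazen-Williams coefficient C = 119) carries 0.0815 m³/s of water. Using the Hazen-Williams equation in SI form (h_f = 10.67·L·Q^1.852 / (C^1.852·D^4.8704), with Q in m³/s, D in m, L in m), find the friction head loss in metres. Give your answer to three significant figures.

h_f ≈ 4.90 m

h_f = 10.67·1460·0.0815^1.852 / (119^1.852·0.328^4.8704) = 4.897 m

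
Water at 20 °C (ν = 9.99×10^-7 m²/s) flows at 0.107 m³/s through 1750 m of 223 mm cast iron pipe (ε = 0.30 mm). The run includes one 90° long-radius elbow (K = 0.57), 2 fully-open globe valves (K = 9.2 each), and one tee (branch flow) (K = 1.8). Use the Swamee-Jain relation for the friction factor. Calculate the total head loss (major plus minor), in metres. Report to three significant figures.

H_L ≈ 72.9 m

V = 4Q/(πD²) = 2.740 m/s; V²/2g = 0.3825 m
Re = 6.12×10^5, ε/D = 0.00135 → f = 0.02164 (Swamee-Jain)
Major: h_f = f(L/D)·V²/2g = 0.02164·7848·0.3825 = 64.97 m
Minor: ΣK = 20.8; h_m = ΣK·V²/2g = 7.945 m
Total H_L = 64.97 + 7.945 = 72.91 m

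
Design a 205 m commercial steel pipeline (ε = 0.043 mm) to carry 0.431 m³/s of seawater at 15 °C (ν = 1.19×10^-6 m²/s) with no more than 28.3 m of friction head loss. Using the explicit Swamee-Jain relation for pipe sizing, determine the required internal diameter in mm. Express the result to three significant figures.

Swamee-Jain (Type III): D = 0.66·[ε^1.25·(LQ²/(gh_f))^4.75 + ν·Q^9.4·(L/(gh_f))^5.2]^0.04
LQ²/(gh_f) = 0.1372; L/(gh_f) = 0.7384
Term 1 = ε^1.25·(…)^4.75 = 2.78×10^-10; Term 2 = ν·Q^9.4·(…)^5.2 = 9.01×10^-11
D = 0.66·(2.78×10^-10 + 9.01×10^-11)^0.04 = 0.2768 m = 277 mm
Check: V = 7.16 m/s, Re = 1.67×10^6, f = 0.01385, h_f = 26.8 m ≈ 28.3 m ✓

D ≈ 277 mm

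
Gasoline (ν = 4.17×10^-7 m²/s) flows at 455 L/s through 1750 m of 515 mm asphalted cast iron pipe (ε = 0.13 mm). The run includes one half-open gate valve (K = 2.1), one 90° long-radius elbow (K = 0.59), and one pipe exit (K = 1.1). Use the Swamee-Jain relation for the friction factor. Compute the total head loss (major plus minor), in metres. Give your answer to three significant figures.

H_L ≈ 13.1 m

V = 4Q/(πD²) = 2.184 m/s; V²/2g = 0.2432 m
Re = 2.70×10^6, ε/D = 2.52×10^-4 → f = 0.01480 (Swamee-Jain)
Major: h_f = f(L/D)·V²/2g = 0.01480·3398·0.2432 = 12.23 m
Minor: ΣK = 3.79; h_m = ΣK·V²/2g = 0.9216 m
Total H_L = 12.23 + 0.9216 = 13.15 m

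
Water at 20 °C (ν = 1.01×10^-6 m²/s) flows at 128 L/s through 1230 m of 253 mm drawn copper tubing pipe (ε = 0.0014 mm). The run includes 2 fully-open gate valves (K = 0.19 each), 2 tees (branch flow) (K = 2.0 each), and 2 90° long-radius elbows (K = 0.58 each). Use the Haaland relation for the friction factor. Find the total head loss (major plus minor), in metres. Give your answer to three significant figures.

V = 4Q/(πD²) = 2.546 m/s; V²/2g = 0.3304 m
Re = 6.38×10^5, ε/D = 5.53×10^-6 → f = 0.01258 (Haaland)
Major: h_f = f(L/D)·V²/2g = 0.01258·4862·0.3304 = 20.22 m
Minor: ΣK = 5.54; h_m = ΣK·V²/2g = 1.830 m
Total H_L = 20.22 + 1.830 = 22.05 m

H_L ≈ 22.0 m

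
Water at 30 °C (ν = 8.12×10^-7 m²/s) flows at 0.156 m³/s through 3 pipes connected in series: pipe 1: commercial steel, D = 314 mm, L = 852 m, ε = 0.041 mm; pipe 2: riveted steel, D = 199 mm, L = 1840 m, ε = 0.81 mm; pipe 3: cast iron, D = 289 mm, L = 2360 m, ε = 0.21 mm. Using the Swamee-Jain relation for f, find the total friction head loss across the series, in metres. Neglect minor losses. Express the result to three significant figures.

Pipe 1: V = 2.015 m/s, Re = 7.79×10^5, ε/D = 1.31×10^-4, f = 0.01421, h_1 = f(L/D)V²/2g = 7.975 m
Pipe 2: V = 5.016 m/s, Re = 1.23×10^6, ε/D = 0.00407, f = 0.02871, h_2 = f(L/D)V²/2g = 340.3 m
Pipe 3: V = 2.378 m/s, Re = 8.46×10^5, ε/D = 7.27×10^-4, f = 0.01875, h_3 = f(L/D)V²/2g = 44.13 m
Series → Q common, losses add: H = Σh = 392.4 m

H ≈ 392 m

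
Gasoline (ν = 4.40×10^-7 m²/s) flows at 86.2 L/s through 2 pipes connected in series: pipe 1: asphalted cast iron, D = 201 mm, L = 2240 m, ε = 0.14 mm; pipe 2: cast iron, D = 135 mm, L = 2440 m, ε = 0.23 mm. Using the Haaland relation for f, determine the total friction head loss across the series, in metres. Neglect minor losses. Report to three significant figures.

Pipe 1: V = 2.717 m/s, Re = 1.24×10^6, ε/D = 6.97×10^-4, f = 0.01833, h_1 = f(L/D)V²/2g = 76.84 m
Pipe 2: V = 6.022 m/s, Re = 1.85×10^6, ε/D = 0.00170, f = 0.02260, h_2 = f(L/D)V²/2g = 754.9 m
Series → Q common, losses add: H = Σh = 831.8 m

H ≈ 832 m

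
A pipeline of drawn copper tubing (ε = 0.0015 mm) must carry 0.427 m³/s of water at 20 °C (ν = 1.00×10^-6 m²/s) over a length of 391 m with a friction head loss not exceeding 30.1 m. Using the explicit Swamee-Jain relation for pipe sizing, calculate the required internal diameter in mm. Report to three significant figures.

D ≈ 293 mm

Swamee-Jain (Type III): D = 0.66·[ε^1.25·(LQ²/(gh_f))^4.75 + ν·Q^9.4·(L/(gh_f))^5.2]^0.04
LQ²/(gh_f) = 0.2414; L/(gh_f) = 1.324
Term 1 = ε^1.25·(…)^4.75 = 6.14×10^-11; Term 2 = ν·Q^9.4·(…)^5.2 = 1.45×10^-9
D = 0.66·(6.14×10^-11 + 1.45×10^-9)^0.04 = 0.2929 m = 293 mm
Check: V = 6.34 m/s, Re = 1.86×10^6, f = 0.01068, h_f = 29.2 m ≈ 30.1 m ✓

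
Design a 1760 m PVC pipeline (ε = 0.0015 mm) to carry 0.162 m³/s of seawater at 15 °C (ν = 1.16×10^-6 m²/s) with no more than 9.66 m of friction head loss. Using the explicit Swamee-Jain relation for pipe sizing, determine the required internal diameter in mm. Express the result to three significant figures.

Swamee-Jain (Type III): D = 0.66·[ε^1.25·(LQ²/(gh_f))^4.75 + ν·Q^9.4·(L/(gh_f))^5.2]^0.04
LQ²/(gh_f) = 0.4874; L/(gh_f) = 18.57
Term 1 = ε^1.25·(…)^4.75 = 1.73×10^-9; Term 2 = ν·Q^9.4·(…)^5.2 = 1.71×10^-7
D = 0.66·(1.73×10^-9 + 1.71×10^-7)^0.04 = 0.3540 m = 354 mm
Check: V = 1.65 m/s, Re = 5.02×10^5, f = 0.01315, h_f = 9.03 m ≈ 9.66 m ✓

D ≈ 354 mm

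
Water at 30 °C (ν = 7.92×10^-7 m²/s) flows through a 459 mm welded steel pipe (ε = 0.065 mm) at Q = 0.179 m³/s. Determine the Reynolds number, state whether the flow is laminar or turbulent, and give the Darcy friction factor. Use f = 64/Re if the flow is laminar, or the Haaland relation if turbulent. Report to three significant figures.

Re ≈ 6.27×10^5; turbulent; f ≈ 0.0144

V = 4Q/(πD²) = 1.082 m/s
Re = VD/ν = 1.082·0.459/7.92×10^-7 = 6.27×10^5
Re > 4000 → turbulent; ε/D = 1.42×10^-4
Haaland: f = 0.01441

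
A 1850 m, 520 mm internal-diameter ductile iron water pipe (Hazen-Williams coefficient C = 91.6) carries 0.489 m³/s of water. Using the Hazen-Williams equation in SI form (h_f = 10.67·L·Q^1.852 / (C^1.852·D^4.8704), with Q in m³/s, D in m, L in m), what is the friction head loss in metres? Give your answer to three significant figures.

h_f = 10.67·1850·0.489^1.852 / (91.6^1.852·0.520^4.8704) = 29.49 m

h_f ≈ 29.5 m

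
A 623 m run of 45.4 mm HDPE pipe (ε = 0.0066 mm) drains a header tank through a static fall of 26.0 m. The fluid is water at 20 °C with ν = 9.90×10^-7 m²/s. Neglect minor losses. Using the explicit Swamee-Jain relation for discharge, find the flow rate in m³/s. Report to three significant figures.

Swamee-Jain (Type II): Q = -0.965·√(gD⁵h_f/L)·ln[ε/(3.7D) + √(3.17ν²L/(gD³h_f))]
√(gD⁵h_f/L) = √(9.81·0.0454⁵·26.0/623) = 2.810×10^-4
ε/(3.7D) = 3.93×10^-5; √(3.17ν²L/(gD³h_f)) = 2.85×10^-4
Q = -0.965·2.810×10^-4·ln(3.241×10^-4) = 0.002179 m³/s
Check: V = 1.35 m/s, Re = 6.17×10^4, f = 0.02046, h_f = 25.9 m ≈ 26.0 m ✓

Q ≈ 0.00218 m³/s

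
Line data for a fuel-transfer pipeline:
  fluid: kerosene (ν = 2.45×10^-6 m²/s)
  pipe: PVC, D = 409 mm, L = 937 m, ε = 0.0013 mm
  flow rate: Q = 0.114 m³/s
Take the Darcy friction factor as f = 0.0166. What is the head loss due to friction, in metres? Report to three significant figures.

h_f ≈ 1.46 m

V = 4Q/(πD²) = 4·0.114/(π·0.409²) = 0.8677 m/s
h_f = f(L/D)V²/(2g) = 0.01660·(937/0.409)·0.8677²/(2·9.81) = 1.459 m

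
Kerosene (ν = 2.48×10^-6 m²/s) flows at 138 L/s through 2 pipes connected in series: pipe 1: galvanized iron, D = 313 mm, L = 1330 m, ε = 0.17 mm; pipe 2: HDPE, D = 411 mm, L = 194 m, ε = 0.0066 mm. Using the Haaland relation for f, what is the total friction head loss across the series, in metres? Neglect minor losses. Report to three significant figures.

H ≈ 13.4 m

Pipe 1: V = 1.793 m/s, Re = 2.26×10^5, ε/D = 5.43×10^-4, f = 0.01868, h_1 = f(L/D)V²/2g = 13.01 m
Pipe 2: V = 1.040 m/s, Re = 1.72×10^5, ε/D = 1.61×10^-5, f = 0.01605, h_2 = f(L/D)V²/2g = 0.4177 m
Series → Q common, losses add: H = Σh = 13.43 m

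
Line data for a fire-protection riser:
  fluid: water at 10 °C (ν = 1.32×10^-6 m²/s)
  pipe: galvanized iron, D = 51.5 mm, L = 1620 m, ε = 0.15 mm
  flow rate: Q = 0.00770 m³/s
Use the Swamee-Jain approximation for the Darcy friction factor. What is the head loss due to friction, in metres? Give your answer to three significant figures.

V = 4Q/(πD²) = 4·0.00770/(π·0.0515²) = 3.696 m/s
Re = VD/ν = 3.696·0.0515/1.32×10^-6 = 1.44×10^5 → turbulent
ε/D = 0.15/51.5 = 0.00291
Swamee-Jain: f = 0.02710
h_f = f(L/D)V²/(2g) = 0.02710·(1620/0.0515)·3.696²/(2·9.81) = 593.7 m

h_f ≈ 594 m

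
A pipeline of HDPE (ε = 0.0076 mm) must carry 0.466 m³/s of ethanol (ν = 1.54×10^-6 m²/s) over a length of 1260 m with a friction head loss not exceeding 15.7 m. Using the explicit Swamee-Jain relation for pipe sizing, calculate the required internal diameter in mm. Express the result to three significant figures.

Swamee-Jain (Type III): D = 0.66·[ε^1.25·(LQ²/(gh_f))^4.75 + ν·Q^9.4·(L/(gh_f))^5.2]^0.04
LQ²/(gh_f) = 1.777; L/(gh_f) = 8.181
Term 1 = ε^1.25·(…)^4.75 = 6.12×10^-6; Term 2 = ν·Q^9.4·(…)^5.2 = 6.56×10^-5
D = 0.66·(6.12×10^-6 + 6.56×10^-5)^0.04 = 0.4506 m = 451 mm
Check: V = 2.92 m/s, Re = 8.55×10^5, f = 0.01229, h_f = 15.0 m ≈ 15.7 m ✓

D ≈ 451 mm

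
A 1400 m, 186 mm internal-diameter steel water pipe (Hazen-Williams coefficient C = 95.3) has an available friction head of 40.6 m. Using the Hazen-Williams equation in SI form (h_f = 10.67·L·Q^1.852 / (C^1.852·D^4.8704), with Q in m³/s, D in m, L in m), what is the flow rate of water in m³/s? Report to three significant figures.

Q ≈ 0.0471 m³/s

Rearranging: Q = [h_f·C^1.852·D^4.8704 / (10.67·L)]^(1/1.852)
Q = [40.6·95.3^1.852·0.186^4.8704 / (10.67·1400)]^0.540 = 0.04706 m³/s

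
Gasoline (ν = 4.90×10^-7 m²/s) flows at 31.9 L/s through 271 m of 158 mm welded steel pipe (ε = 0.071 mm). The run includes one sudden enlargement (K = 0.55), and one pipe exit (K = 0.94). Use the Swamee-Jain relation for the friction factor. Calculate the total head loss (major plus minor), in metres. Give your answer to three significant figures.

V = 4Q/(πD²) = 1.627 m/s; V²/2g = 0.1349 m
Re = 5.25×10^5, ε/D = 4.49×10^-4 → f = 0.01741 (Swamee-Jain)
Major: h_f = f(L/D)·V²/2g = 0.01741·1715·0.1349 = 4.028 m
Minor: ΣK = 1.49; h_m = ΣK·V²/2g = 0.2010 m
Total H_L = 4.028 + 0.2010 = 4.229 m

H_L ≈ 4.23 m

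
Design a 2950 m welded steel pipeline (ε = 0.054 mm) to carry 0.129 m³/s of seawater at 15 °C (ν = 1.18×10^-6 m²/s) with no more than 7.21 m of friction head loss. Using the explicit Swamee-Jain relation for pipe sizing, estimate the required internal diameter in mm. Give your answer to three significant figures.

Swamee-Jain (Type III): D = 0.66·[ε^1.25·(LQ²/(gh_f))^4.75 + ν·Q^9.4·(L/(gh_f))^5.2]^0.04
LQ²/(gh_f) = 0.6941; L/(gh_f) = 41.71
Term 1 = ε^1.25·(…)^4.75 = 8.17×10^-7; Term 2 = ν·Q^9.4·(…)^5.2 = 1.37×10^-6
D = 0.66·(8.17×10^-7 + 1.37×10^-6)^0.04 = 0.3919 m = 392 mm
Check: V = 1.07 m/s, Re = 3.55×10^5, f = 0.01546, h_f = 6.79 m ≈ 7.21 m ✓

D ≈ 392 mm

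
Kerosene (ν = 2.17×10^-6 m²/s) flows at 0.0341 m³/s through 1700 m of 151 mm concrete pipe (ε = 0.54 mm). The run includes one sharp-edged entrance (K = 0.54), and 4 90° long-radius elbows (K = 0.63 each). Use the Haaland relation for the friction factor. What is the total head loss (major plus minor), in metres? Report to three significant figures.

H_L ≈ 59.6 m

V = 4Q/(πD²) = 1.904 m/s; V²/2g = 0.1848 m
Re = 1.33×10^5, ε/D = 0.00358 → f = 0.02836 (Haaland)
Major: h_f = f(L/D)·V²/2g = 0.02836·11258·0.1848 = 59.01 m
Minor: ΣK = 3.06; h_m = ΣK·V²/2g = 0.5655 m
Total H_L = 59.01 + 0.5655 = 59.57 m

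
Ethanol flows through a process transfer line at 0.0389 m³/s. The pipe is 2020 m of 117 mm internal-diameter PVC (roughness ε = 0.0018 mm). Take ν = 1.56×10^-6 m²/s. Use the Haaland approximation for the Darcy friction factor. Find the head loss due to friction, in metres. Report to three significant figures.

h_f ≈ 170 m

V = 4Q/(πD²) = 4·0.0389/(π·0.117²) = 3.618 m/s
Re = VD/ν = 3.618·0.117/1.56×10^-6 = 2.71×10^5 → turbulent
ε/D = 0.0018/117 = 1.54×10^-5
Haaland: f = 0.01473
h_f = f(L/D)V²/(2g) = 0.01473·(2020/0.117)·3.618²/(2·9.81) = 169.7 m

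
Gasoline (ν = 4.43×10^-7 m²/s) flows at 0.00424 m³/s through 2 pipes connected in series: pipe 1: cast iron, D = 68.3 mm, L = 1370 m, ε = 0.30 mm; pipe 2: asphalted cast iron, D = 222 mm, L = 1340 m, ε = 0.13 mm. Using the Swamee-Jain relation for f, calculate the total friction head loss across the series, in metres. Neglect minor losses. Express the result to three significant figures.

H ≈ 41.1 m

Pipe 1: V = 1.157 m/s, Re = 1.78×10^5, ε/D = 0.00439, f = 0.02998, h_1 = f(L/D)V²/2g = 41.05 m
Pipe 2: V = 0.1095 m/s, Re = 5.49×10^4, ε/D = 5.86×10^-4, f = 0.02257, h_2 = f(L/D)V²/2g = 0.08331 m
Series → Q common, losses add: H = Σh = 41.13 m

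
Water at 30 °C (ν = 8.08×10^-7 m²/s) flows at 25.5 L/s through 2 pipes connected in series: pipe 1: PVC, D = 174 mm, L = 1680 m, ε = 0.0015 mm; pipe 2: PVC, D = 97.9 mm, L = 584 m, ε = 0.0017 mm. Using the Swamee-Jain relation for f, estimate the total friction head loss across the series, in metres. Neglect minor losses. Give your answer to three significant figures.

Pipe 1: V = 1.072 m/s, Re = 2.31×10^5, ε/D = 8.62×10^-6, f = 0.01519, h_1 = f(L/D)V²/2g = 8.598 m
Pipe 2: V = 3.388 m/s, Re = 4.10×10^5, ε/D = 1.74×10^-5, f = 0.01381, h_2 = f(L/D)V²/2g = 48.18 m
Series → Q common, losses add: H = Σh = 56.78 m

H ≈ 56.8 m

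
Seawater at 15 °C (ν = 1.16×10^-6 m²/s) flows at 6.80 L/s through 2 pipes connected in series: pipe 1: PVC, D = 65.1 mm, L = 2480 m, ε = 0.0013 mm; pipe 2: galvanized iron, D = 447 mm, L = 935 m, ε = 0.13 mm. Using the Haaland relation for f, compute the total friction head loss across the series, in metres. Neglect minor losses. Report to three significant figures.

Pipe 1: V = 2.043 m/s, Re = 1.15×10^5, ε/D = 2.00×10^-5, f = 0.01741, h_1 = f(L/D)V²/2g = 141.1 m
Pipe 2: V = 0.04333 m/s, Re = 1.67×10^4, ε/D = 2.91×10^-4, f = 0.02741, h_2 = f(L/D)V²/2g = 0.005487 m
Series → Q common, losses add: H = Σh = 141.1 m

H ≈ 141 m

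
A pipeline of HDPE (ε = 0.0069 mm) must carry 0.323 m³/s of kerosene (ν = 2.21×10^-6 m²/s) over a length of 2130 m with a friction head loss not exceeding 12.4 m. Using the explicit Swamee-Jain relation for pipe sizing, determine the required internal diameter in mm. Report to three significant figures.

D ≈ 466 mm

Swamee-Jain (Type III): D = 0.66·[ε^1.25·(LQ²/(gh_f))^4.75 + ν·Q^9.4·(L/(gh_f))^5.2]^0.04
LQ²/(gh_f) = 1.827; L/(gh_f) = 17.51
Term 1 = ε^1.25·(…)^4.75 = 6.19×10^-6; Term 2 = ν·Q^9.4·(…)^5.2 = 1.57×10^-4
D = 0.66·(6.19×10^-6 + 1.57×10^-4)^0.04 = 0.4656 m = 466 mm
Check: V = 1.90 m/s, Re = 4.00×10^5, f = 0.01384, h_f = 11.6 m ≈ 12.4 m ✓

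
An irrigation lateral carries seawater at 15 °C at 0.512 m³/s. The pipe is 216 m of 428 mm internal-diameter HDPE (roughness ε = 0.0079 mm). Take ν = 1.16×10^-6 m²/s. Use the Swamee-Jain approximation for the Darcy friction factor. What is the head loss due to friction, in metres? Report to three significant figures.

h_f ≈ 3.78 m

V = 4Q/(πD²) = 4·0.512/(π·0.428²) = 3.559 m/s
Re = VD/ν = 3.559·0.428/1.16×10^-6 = 1.31×10^6 → turbulent
ε/D = 0.0079/428 = 1.85×10^-5
Swamee-Jain: f = 0.01161
h_f = f(L/D)V²/(2g) = 0.01161·(216/0.428)·3.559²/(2·9.81) = 3.782 m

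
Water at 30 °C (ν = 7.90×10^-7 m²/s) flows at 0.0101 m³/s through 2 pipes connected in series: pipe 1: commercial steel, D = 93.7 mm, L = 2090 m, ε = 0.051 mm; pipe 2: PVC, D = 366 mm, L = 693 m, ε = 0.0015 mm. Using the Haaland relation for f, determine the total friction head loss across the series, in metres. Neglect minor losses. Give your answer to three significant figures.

Pipe 1: V = 1.465 m/s, Re = 1.74×10^5, ε/D = 5.44×10^-4, f = 0.01910, h_1 = f(L/D)V²/2g = 46.58 m
Pipe 2: V = 0.09600 m/s, Re = 4.45×10^4, ε/D = 4.10×10^-6, f = 0.02128, h_2 = f(L/D)V²/2g = 0.01892 m
Series → Q common, losses add: H = Σh = 46.59 m

H ≈ 46.6 m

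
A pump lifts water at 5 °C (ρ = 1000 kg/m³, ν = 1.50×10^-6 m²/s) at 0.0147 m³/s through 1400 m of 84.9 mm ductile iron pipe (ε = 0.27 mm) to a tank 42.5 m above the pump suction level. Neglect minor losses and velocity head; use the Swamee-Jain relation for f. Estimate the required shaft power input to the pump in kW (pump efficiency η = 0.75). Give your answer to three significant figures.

P_shaft ≈ 38.3 kW

V = 4Q/(πD²) = 2.597 m/s; Re = 1.47×10^5; ε/D = 0.00318; f = 0.02768
h_f = f(L/D)V²/2g = 156.9 m
Total head H = z + h_f = 42.5 + 156.9 = 199.4 m
P_hyd = ρgQH = 1000·9.81·0.0147·199.4 = 28.75 kW
P_shaft = P_hyd/η = 28.75/0.75 = 38.33 kW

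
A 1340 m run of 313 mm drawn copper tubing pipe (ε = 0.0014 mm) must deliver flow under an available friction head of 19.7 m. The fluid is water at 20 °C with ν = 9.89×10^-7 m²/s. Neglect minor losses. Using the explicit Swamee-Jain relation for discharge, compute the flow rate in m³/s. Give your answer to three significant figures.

Q ≈ 0.211 m³/s

Swamee-Jain (Type II): Q = -0.965·√(gD⁵h_f/L)·ln[ε/(3.7D) + √(3.17ν²L/(gD³h_f))]
√(gD⁵h_f/L) = √(9.81·0.313⁵·19.7/1340) = 0.02081
ε/(3.7D) = 1.21×10^-6; √(3.17ν²L/(gD³h_f)) = 2.65×10^-5
Q = -0.965·0.02081·ln(2.769×10^-5) = 0.2108 m³/s
Check: V = 2.74 m/s, Re = 8.67×10^5, f = 0.01199, h_f = 19.6 m ≈ 19.7 m ✓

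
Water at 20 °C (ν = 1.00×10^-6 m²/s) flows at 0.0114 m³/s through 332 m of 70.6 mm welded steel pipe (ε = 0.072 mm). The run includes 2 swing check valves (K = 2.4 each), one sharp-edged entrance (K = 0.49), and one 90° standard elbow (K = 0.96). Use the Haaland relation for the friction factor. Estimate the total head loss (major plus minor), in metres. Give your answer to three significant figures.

H_L ≈ 45.3 m

V = 4Q/(πD²) = 2.912 m/s; V²/2g = 0.4322 m
Re = 2.06×10^5, ε/D = 0.00102 → f = 0.02096 (Haaland)
Major: h_f = f(L/D)·V²/2g = 0.02096·4703·0.4322 = 42.60 m
Minor: ΣK = 6.25; h_m = ΣK·V²/2g = 2.701 m
Total H_L = 42.60 + 2.701 = 45.31 m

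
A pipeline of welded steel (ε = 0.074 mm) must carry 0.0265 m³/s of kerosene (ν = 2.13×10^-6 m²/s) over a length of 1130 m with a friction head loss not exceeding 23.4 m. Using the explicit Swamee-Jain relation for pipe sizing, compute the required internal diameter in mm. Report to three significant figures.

D ≈ 143 mm

Swamee-Jain (Type III): D = 0.66·[ε^1.25·(LQ²/(gh_f))^4.75 + ν·Q^9.4·(L/(gh_f))^5.2]^0.04
LQ²/(gh_f) = 0.003457; L/(gh_f) = 4.923
Term 1 = ε^1.25·(…)^4.75 = 1.40×10^-17; Term 2 = ν·Q^9.4·(…)^5.2 = 1.28×10^-17
D = 0.66·(1.40×10^-17 + 1.28×10^-17)^0.04 = 0.1434 m = 143 mm
Check: V = 1.64 m/s, Re = 1.10×10^5, f = 0.02023, h_f = 21.9 m ≈ 23.4 m ✓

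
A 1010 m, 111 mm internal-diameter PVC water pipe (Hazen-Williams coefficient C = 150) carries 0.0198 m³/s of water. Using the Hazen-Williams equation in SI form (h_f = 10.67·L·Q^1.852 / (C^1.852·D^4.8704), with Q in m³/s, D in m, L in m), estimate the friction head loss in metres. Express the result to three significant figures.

h_f = 10.67·1010·0.0198^1.852 / (150^1.852·0.111^4.8704) = 31.44 m

h_f ≈ 31.4 m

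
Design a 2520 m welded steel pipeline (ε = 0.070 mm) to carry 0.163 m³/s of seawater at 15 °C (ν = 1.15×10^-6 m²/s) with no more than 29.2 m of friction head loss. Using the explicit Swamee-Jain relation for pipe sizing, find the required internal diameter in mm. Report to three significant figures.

Swamee-Jain (Type III): D = 0.66·[ε^1.25·(LQ²/(gh_f))^4.75 + ν·Q^9.4·(L/(gh_f))^5.2]^0.04
LQ²/(gh_f) = 0.2337; L/(gh_f) = 8.797
Term 1 = ε^1.25·(…)^4.75 = 6.42×10^-9; Term 2 = ν·Q^9.4·(…)^5.2 = 3.68×10^-9
D = 0.66·(6.42×10^-9 + 3.68×10^-9)^0.04 = 0.3160 m = 316 mm
Check: V = 2.08 m/s, Re = 5.71×10^5, f = 0.01555, h_f = 27.3 m ≈ 29.2 m ✓

D ≈ 316 mm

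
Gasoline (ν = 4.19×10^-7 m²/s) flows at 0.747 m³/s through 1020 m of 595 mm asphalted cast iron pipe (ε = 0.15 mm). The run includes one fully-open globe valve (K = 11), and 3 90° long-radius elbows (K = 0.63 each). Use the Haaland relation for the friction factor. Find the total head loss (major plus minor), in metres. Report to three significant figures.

H_L ≈ 14.0 m

V = 4Q/(πD²) = 2.687 m/s; V²/2g = 0.3679 m
Re = 3.82×10^6, ε/D = 2.52×10^-4 → f = 0.01463 (Haaland)
Major: h_f = f(L/D)·V²/2g = 0.01463·1714·0.3679 = 9.226 m
Minor: ΣK = 12.9; h_m = ΣK·V²/2g = 4.742 m
Total H_L = 9.226 + 4.742 = 13.97 m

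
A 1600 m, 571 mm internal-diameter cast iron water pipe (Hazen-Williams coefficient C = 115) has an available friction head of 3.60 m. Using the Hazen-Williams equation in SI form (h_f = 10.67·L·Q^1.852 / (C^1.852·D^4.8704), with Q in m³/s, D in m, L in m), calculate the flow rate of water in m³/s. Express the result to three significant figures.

Q ≈ 0.273 m³/s

Rearranging: Q = [h_f·C^1.852·D^4.8704 / (10.67·L)]^(1/1.852)
Q = [3.60·115^1.852·0.571^4.8704 / (10.67·1600)]^0.540 = 0.2728 m³/s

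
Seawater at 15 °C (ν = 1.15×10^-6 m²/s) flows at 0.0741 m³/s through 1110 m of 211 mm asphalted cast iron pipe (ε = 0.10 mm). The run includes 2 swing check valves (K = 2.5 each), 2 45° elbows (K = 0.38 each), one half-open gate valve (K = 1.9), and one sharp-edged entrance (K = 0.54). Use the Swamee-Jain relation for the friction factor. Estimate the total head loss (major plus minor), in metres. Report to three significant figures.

V = 4Q/(πD²) = 2.119 m/s; V²/2g = 0.2289 m
Re = 3.89×10^5, ε/D = 4.74×10^-4 → f = 0.01786 (Swamee-Jain)
Major: h_f = f(L/D)·V²/2g = 0.01786·5261·0.2289 = 21.51 m
Minor: ΣK = 8.20; h_m = ΣK·V²/2g = 1.877 m
Total H_L = 21.51 + 1.877 = 23.39 m

H_L ≈ 23.4 m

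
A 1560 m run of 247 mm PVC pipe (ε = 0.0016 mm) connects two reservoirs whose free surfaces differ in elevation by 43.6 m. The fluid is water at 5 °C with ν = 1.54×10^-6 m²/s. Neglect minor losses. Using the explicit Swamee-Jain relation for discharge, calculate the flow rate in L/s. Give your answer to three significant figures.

Q ≈ 154 L/s

Swamee-Jain (Type II): Q = -0.965·√(gD⁵h_f/L)·ln[ε/(3.7D) + √(3.17ν²L/(gD³h_f))]
√(gD⁵h_f/L) = √(9.81·0.247⁵·43.6/1560) = 0.01588
ε/(3.7D) = 1.75×10^-6; √(3.17ν²L/(gD³h_f)) = 4.27×10^-5
Q = -0.965·0.01588·ln(4.441×10^-5) = 0.1535 m³/s
Check: V = 3.20 m/s, Re = 5.14×10^5, f = 0.01313, h_f = 43.4 m ≈ 43.6 m ✓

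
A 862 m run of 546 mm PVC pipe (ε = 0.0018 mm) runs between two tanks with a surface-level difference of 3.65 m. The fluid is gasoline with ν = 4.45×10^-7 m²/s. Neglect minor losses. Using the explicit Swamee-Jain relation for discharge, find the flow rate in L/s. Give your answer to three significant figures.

Swamee-Jain (Type II): Q = -0.965·√(gD⁵h_f/L)·ln[ε/(3.7D) + √(3.17ν²L/(gD³h_f))]
√(gD⁵h_f/L) = √(9.81·0.546⁵·3.65/862) = 0.04490
ε/(3.7D) = 8.91×10^-7; √(3.17ν²L/(gD³h_f)) = 9.64×10^-6
Q = -0.965·0.04490·ln(1.053×10^-5) = 0.4966 m³/s
Check: V = 2.12 m/s, Re = 2.60×10^6, f = 0.01009, h_f = 3.65 m ≈ 3.65 m ✓

Q ≈ 497 L/s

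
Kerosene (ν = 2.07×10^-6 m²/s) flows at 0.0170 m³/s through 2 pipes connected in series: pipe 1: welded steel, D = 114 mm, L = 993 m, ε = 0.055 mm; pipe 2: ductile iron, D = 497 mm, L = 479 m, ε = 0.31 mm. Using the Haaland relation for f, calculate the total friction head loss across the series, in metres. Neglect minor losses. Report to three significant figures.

Pipe 1: V = 1.666 m/s, Re = 9.17×10^4, ε/D = 4.82×10^-4, f = 0.02022, h_1 = f(L/D)V²/2g = 24.90 m
Pipe 2: V = 0.08763 m/s, Re = 2.10×10^4, ε/D = 6.24×10^-4, f = 0.02661, h_2 = f(L/D)V²/2g = 0.01004 m
Series → Q common, losses add: H = Σh = 24.91 m

H ≈ 24.9 m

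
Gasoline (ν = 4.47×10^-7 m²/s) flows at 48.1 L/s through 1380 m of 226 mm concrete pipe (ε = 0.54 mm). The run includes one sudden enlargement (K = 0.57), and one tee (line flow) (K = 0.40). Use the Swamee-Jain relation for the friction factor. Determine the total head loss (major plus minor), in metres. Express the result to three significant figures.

H_L ≈ 11.2 m

V = 4Q/(πD²) = 1.199 m/s; V²/2g = 0.07328 m
Re = 6.06×10^5, ε/D = 0.00239 → f = 0.02493 (Swamee-Jain)
Major: h_f = f(L/D)·V²/2g = 0.02493·6106·0.07328 = 11.16 m
Minor: ΣK = 0.970; h_m = ΣK·V²/2g = 0.07108 m
Total H_L = 11.16 + 0.07108 = 11.23 m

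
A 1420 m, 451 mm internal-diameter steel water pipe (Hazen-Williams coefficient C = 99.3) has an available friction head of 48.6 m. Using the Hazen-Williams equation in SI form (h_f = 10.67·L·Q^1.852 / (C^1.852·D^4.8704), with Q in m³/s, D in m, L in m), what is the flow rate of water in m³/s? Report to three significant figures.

Q ≈ 0.551 m³/s

Rearranging: Q = [h_f·C^1.852·D^4.8704 / (10.67·L)]^(1/1.852)
Q = [48.6·99.3^1.852·0.451^4.8704 / (10.67·1420)]^0.540 = 0.5507 m³/s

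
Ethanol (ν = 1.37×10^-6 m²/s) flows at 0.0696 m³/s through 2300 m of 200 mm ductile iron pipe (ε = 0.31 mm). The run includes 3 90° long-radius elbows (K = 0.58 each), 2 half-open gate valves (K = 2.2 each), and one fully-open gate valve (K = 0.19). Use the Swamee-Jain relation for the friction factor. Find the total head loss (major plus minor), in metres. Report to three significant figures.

H_L ≈ 67.0 m

V = 4Q/(πD²) = 2.215 m/s; V²/2g = 0.2502 m
Re = 3.23×10^5, ε/D = 0.00155 → f = 0.02272 (Swamee-Jain)
Major: h_f = f(L/D)·V²/2g = 0.02272·11500·0.2502 = 65.37 m
Minor: ΣK = 6.33; h_m = ΣK·V²/2g = 1.584 m
Total H_L = 65.37 + 1.584 = 66.95 m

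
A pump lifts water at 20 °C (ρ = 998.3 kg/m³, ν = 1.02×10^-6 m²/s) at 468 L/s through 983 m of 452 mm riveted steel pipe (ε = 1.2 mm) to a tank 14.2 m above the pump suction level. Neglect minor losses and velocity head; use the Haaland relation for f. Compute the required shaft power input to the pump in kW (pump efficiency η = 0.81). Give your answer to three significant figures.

P_shaft ≈ 216 kW

V = 4Q/(πD²) = 2.917 m/s; Re = 1.29×10^6; ε/D = 0.00265; f = 0.02544
h_f = f(L/D)V²/2g = 23.99 m
Total head H = z + h_f = 14.2 + 23.99 = 38.19 m
P_hyd = ρgQH = 998.3·9.81·0.468·38.19 = 175.0 kW
P_shaft = P_hyd/η = 175.0/0.81 = 216.1 kW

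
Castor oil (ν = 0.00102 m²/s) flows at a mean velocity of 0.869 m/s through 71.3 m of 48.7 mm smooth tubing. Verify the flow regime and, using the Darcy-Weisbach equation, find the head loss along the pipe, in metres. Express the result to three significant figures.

h_f ≈ 86.9 m

Re = VD/ν = 0.869·0.04870/0.00102 = 41.5 → laminar (Re < 2300)
f = 64/Re = 1.543
h_f = f(L/D)V²/(2g) = 1.543·(71.3/0.04870)·0.869²/(2·9.81) = 86.92 m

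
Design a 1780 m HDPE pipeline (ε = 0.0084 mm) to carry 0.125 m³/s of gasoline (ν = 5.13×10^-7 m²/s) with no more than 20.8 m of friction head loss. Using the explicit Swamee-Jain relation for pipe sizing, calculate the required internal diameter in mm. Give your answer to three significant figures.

Swamee-Jain (Type III): D = 0.66·[ε^1.25·(LQ²/(gh_f))^4.75 + ν·Q^9.4·(L/(gh_f))^5.2]^0.04
LQ²/(gh_f) = 0.1363; L/(gh_f) = 8.723
Term 1 = ε^1.25·(…)^4.75 = 3.50×10^-11; Term 2 = ν·Q^9.4·(…)^5.2 = 1.30×10^-10
D = 0.66·(3.50×10^-11 + 1.30×10^-10)^0.04 = 0.2680 m = 268 mm
Check: V = 2.22 m/s, Re = 1.16×10^6, f = 0.01210, h_f = 20.1 m ≈ 20.8 m ✓

D ≈ 268 mm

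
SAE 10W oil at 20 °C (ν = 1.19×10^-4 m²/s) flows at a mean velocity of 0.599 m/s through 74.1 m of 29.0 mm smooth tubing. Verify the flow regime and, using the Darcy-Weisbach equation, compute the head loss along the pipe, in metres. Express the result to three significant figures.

h_f ≈ 20.5 m

Re = VD/ν = 0.599·0.02900/1.19×10^-4 = 146 → laminar (Re < 2300)
f = 64/Re = 0.4384
h_f = f(L/D)V²/(2g) = 0.4384·(74.1/0.02900)·0.599²/(2·9.81) = 20.49 m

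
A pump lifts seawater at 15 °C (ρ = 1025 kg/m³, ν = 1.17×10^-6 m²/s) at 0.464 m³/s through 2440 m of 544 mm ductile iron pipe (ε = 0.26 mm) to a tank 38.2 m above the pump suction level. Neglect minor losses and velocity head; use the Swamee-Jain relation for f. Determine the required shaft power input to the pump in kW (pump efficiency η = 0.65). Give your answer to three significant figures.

P_shaft ≈ 387 kW

V = 4Q/(πD²) = 1.996 m/s; Re = 9.28×10^5; ε/D = 4.78×10^-4; f = 0.01719
h_f = f(L/D)V²/2g = 15.66 m
Total head H = z + h_f = 38.2 + 15.66 = 53.86 m
P_hyd = ρgQH = 1025·9.81·0.464·53.86 = 251.3 kW
P_shaft = P_hyd/η = 251.3/0.65 = 386.6 kW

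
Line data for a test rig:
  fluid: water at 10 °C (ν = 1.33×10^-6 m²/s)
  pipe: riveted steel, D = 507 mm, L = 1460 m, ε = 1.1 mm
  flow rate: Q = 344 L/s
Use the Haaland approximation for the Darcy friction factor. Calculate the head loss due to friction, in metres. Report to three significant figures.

V = 4Q/(πD²) = 4·0.344/(π·0.507²) = 1.704 m/s
Re = VD/ν = 1.704·0.507/1.33×10^-6 = 6.50×10^5 → turbulent
ε/D = 1.1/507 = 0.00217
Haaland: f = 0.02422
h_f = f(L/D)V²/(2g) = 0.02422·(1460/0.507)·1.704²/(2·9.81) = 10.32 m

h_f ≈ 10.3 m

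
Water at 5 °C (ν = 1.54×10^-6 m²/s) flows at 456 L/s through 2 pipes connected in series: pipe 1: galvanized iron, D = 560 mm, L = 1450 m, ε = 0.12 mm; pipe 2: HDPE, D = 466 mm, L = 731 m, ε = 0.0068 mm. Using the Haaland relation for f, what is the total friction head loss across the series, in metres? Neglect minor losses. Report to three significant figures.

Pipe 1: V = 1.851 m/s, Re = 6.73×10^5, ε/D = 2.14×10^-4, f = 0.01509, h_1 = f(L/D)V²/2g = 6.827 m
Pipe 2: V = 2.674 m/s, Re = 8.09×10^5, ε/D = 1.46×10^-5, f = 0.01224, h_2 = f(L/D)V²/2g = 6.998 m
Series → Q common, losses add: H = Σh = 13.82 m

H ≈ 13.8 m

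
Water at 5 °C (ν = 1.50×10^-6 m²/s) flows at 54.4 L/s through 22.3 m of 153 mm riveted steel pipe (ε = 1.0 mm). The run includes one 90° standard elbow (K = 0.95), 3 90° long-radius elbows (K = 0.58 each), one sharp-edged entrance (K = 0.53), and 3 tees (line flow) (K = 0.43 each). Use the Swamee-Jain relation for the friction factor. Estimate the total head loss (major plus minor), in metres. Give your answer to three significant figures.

V = 4Q/(πD²) = 2.959 m/s; V²/2g = 0.4462 m
Re = 3.02×10^5, ε/D = 0.00654 → f = 0.03338 (Swamee-Jain)
Major: h_f = f(L/D)·V²/2g = 0.03338·145.8·0.4462 = 2.171 m
Minor: ΣK = 4.51; h_m = ΣK·V²/2g = 2.012 m
Total H_L = 2.171 + 2.012 = 4.183 m

H_L ≈ 4.18 m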